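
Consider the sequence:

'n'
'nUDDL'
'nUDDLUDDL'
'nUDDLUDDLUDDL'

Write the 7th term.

nUDDLUDDLUDDLUDDLUDDLUDDL

The strings grow by a fixed suffix UDDL each time.
From nUDDLUDDLUDDL, 3 further steps: nUDDLUDDLUDDL → nUDDLUDDLUDDLUDDL → nUDDLUDDLUDDLUDDLUDDL → (answer).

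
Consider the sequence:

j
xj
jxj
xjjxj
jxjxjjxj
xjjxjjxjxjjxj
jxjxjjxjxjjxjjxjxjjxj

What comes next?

From term 3 onward, concatenate the second-to-last term with the last: j·xj = jxj, xj·jxj = xjjxj, …
So term 8 is xjjxjjxjxjjxj·jxjxjjxjxjjxjjxjxjjxj.

xjjxjjxjxjjxjjxjxjjxjxjjxjjxjxjjxj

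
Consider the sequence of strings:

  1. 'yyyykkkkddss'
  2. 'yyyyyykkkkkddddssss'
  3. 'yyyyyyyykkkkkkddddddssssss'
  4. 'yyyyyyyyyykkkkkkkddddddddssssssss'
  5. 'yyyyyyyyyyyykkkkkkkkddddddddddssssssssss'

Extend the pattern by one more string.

Term n consists of 2n+2 y's, followed by n+3 k's, followed by 2n d's, followed by 2n s's (n = 1, 2, …).
For the next term, n = 6, so the run lengths are 14, 9, 12, 12.

yyyyyyyyyyyyyykkkkkkkkkddddddddddddssssssssssss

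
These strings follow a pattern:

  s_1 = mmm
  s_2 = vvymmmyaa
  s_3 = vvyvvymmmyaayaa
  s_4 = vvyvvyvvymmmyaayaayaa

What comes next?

s(k+1) = vvy·s(k)·yaa, so each term gains vvy as a prefix and yaa as a suffix.
One more step from vvyvvyvvymmmyaayaayaa gives the answer.

vvyvvyvvyvvymmmyaayaayaayaa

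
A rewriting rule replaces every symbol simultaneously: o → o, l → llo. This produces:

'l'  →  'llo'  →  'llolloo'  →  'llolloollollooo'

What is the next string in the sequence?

Applying the rule to each of the 15 symbols of llolloollollooo gives the pieces llo llo o llo llo o o llo llo o llo llo o o o, which concatenate to the answer.

llolloollollooollolloollolloooo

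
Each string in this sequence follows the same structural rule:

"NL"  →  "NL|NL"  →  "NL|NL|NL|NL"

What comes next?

NL|NL|NL|NL|NL|NL|NL|NL

Every step duplicates the string with '|' between the halves.
So the next term is two copies of NL|NL|NL|NL with '|' between the halves.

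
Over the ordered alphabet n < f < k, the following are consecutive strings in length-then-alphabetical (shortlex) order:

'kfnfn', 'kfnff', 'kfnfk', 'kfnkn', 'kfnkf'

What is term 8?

Continuing the enumeration 3 steps past kfnkf: kfnkf → kfnkk → kffnn → (answer).

kffnf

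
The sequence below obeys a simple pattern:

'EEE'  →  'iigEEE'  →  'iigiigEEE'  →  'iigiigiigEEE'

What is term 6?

iigiigiigiigiigEEE

Each term is the previous one with iig prepended.
From iigiigiigEEE, 2 further steps: iigiigiigEEE → iigiigiigiigEEE → (answer).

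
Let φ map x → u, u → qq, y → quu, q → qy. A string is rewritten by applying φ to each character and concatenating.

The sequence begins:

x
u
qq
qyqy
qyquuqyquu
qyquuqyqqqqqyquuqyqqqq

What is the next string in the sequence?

φ(qyquuqyqqqqqyquuqyqqqq) expands symbol-by-symbol to qy quu qy qq qq qy quu qy qy qy qy qy quu qy qq qq qy quu qy qy qy qy; joining the 22 pieces gives the next term.

qyquuqyqqqqqyquuqyqyqyqyqyquuqyqqqqqyquuqyqyqyqy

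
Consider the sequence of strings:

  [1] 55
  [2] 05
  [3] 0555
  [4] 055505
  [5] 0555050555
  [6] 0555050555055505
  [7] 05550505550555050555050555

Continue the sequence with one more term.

This is a Fibonacci-style word recurrence s(k) = s(k−1)·s(k−2): e.g. 05·55 = 0555.
Continuing: 05550505550555050555050555 · 0555050555055505 gives term 8.

055505055505550505550505550555050555055505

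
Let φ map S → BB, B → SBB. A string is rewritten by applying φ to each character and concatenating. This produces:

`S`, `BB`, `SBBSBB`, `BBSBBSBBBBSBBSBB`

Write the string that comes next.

SBBSBBBBSBBSBBBBSBBSBBSBBSBBBBSBBSBBBBSBBSBB

Replace each of the 16 characters of BBSBBSBBBBSBBSBB in place — SBB SBB BB SBB SBB BB SBB SBB SBB SBB BB SBB SBB BB SBB SBB — and concatenate.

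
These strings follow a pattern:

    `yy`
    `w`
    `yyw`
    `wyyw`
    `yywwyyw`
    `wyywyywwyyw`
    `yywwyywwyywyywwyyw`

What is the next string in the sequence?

wyywyywwyywyywwyywwyywyywwyyw

Each term (from the third on) is the two preceding terms concatenated in order: term 3 = yy·w = yyw.
So term 8 is wyywyywwyyw·yywwyywwyywyywwyyw.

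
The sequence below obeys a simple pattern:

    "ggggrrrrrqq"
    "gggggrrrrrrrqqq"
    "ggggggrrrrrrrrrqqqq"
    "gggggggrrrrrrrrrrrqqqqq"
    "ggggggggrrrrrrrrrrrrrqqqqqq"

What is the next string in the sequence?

Reading off run lengths: g runs 4, 5, 6, 7, 8; r runs 5, 7, 9, 11, 13; q runs 2, 3, 4, 5, 6 — each is linear in n, where the shown terms are n = 3, 4, 5, 6, 7.
At n = 8 the blocks have lengths 9, 15, 7.

gggggggggrrrrrrrrrrrrrrrqqqqqqq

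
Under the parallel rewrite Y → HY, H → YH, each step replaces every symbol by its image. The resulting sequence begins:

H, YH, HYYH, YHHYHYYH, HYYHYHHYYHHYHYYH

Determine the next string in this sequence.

YHHYHYYHHYYHYHHYHYYHYHHYYHHYHYYH

φ(HYYHYHHYYHHYHYYH) expands symbol-by-symbol to YH HY HY YH HY YH YH HY HY YH YH HY YH HY HY YH; joining the 16 pieces gives the next term.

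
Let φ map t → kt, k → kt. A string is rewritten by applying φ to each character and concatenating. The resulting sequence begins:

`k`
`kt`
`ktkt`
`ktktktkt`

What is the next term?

Rewriting each symbol of ktktktkt: k→kt, t→kt, k→kt, t→kt, k→kt, t→kt, k→kt, t→kt, which concatenates to kt kt kt kt kt kt kt kt.

ktktktktktktktkt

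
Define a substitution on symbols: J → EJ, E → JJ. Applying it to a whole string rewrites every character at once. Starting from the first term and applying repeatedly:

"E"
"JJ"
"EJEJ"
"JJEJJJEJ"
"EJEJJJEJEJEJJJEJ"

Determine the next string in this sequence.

Rewriting the 16 symbols of EJEJJJEJEJEJJJEJ one by one yields JJ EJ JJ EJ EJ EJ JJ EJ JJ EJ JJ EJ EJ EJ JJ EJ; concatenated:

JJEJJJEJEJEJJJEJJJEJJJEJEJEJJJEJ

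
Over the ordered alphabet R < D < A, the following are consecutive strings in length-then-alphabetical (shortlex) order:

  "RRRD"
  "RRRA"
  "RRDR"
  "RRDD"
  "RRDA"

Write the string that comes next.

Find the rightmost character of RRDA below A, bump it to the next letter, and reset everything to its right to R.

RRAR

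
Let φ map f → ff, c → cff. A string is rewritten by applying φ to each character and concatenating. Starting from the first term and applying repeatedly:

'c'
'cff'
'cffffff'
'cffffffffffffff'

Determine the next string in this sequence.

φ(cffffffffffffff) expands symbol-by-symbol to cff ff ff ff ff ff ff ff ff ff ff ff ff ff ff; joining the 15 pieces gives the next term.

cffffffffffffffffffffffffffffff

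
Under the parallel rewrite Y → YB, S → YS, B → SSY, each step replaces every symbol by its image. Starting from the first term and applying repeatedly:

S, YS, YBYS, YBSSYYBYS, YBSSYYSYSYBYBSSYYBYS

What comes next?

Replace each of the 20 characters of YBSSYYSYSYBYBSSYYBYS in place — YB SSY YS YS YB YB YS YB YS YB SSY YB SSY YS YS YB YB SSY YB YS — and concatenate.

YBSSYYSYSYBYBYSYBYSYBSSYYBSSYYSYSYBYBSSYYBYS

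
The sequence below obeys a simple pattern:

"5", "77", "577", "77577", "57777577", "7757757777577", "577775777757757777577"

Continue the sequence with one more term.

From term 3 onward, concatenate the second-to-last term with the last: 5·77 = 577, 77·577 = 77577, …
So term 8 is 7757757777577·577775777757757777577.

7757757777577577775777757757777577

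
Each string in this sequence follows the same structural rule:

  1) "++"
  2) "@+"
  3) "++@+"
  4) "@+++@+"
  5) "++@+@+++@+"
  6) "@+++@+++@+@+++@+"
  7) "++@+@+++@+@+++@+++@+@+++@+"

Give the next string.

This is a Fibonacci-style word recurrence s(k) = s(k−2)·s(k−1): e.g. ++·@+ = ++@+.
The next term joins @+++@+++@+@+++@+ and ++@+@+++@+@+++@+++@+@+++@+.

@+++@+++@+@+++@+++@+@+++@+@+++@+++@+@+++@+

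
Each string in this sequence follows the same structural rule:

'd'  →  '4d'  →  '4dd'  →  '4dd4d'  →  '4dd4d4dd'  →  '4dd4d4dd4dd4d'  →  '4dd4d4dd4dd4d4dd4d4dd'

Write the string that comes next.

4dd4d4dd4dd4d4dd4d4dd4dd4d4dd4dd4d

From term 3 onward, concatenate the last term with the second-to-last: 4d·d = 4dd, 4dd·4d = 4dd4d, …
So term 8 is 4dd4d4dd4dd4d4dd4d4dd·4dd4d4dd4dd4d.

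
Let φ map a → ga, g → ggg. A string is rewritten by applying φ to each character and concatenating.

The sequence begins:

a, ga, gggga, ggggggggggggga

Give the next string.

Applying the rule to each of the 14 symbols of ggggggggggggga gives the pieces ggg ggg ggg ggg ggg ggg ggg ggg ggg ggg ggg ggg ggg ga, which concatenate to the answer.

gggggggggggggggggggggggggggggggggggggggga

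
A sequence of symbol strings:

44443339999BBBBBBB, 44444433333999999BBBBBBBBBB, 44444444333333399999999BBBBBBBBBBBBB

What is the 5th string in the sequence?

The n-th term is 2n 4's then 2n-1 3's then 2n 9's then 3n+1 B's, where the shown terms are n = 2, 3, 4.
At n = 6 the blocks have lengths 12, 11, 12, 19.

44444444444433333333333999999999999BBBBBBBBBBBBBBBBBBB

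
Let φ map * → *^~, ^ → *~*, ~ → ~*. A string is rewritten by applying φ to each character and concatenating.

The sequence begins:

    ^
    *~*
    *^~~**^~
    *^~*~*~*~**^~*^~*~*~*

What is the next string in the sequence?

*^~*~*~**^~~**^~~**^~~**^~*^~*~*~**^~*~*~**^~~**^~~**^~

φ(*^~*~*~*~**^~*^~*~*~*) expands symbol-by-symbol to *^~ *~* ~* *^~ ~* *^~ ~* *^~ ~* *^~ *^~ *~* ~* *^~ *~* ~* *^~ ~* *^~ ~* *^~; joining the 21 pieces gives the next term.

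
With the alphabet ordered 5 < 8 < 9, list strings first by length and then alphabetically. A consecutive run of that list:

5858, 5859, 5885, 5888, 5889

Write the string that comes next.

Find the rightmost character of 5889 below 9, bump it to the next letter, and reset everything to its right to 5.

5895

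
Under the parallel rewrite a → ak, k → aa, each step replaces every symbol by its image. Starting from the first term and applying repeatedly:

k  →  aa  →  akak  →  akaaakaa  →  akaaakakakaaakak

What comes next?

Replace each of the 16 characters of akaaakakakaaakak in place — ak aa ak ak ak aa ak aa ak aa ak ak ak aa ak aa — and concatenate.

akaaakakakaaakaaakaaakakakaaakaa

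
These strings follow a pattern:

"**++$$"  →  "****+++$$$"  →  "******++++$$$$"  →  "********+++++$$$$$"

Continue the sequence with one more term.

**********++++++$$$$$$

Term n consists of 2n *'s, followed by n+1 +'s, followed by n+1 $'s (n = 1, 2, …).
Setting n = 5 gives 10, 6, 6 characters in each block.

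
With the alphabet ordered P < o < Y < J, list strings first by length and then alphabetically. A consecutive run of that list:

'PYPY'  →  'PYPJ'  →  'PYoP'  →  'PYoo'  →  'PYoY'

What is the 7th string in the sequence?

PYYP

Advancing 2 positions from PYoY through PYoY → PYoJ reaches term 7.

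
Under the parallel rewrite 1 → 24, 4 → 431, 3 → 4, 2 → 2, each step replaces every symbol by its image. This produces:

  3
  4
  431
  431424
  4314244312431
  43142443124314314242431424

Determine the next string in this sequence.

43142443124314314242431424431424431243124314244312431

Applying the rule to each of the 26 symbols of 43142443124314314242431424 gives the pieces 431 4 24 431 2 431 431 4 24 2 431 4 24 431 4 24 431 2 431 2 431 4 24 431 2 431, which concatenate to the answer.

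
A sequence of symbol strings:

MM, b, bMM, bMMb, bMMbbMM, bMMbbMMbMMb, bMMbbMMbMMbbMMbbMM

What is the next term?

bMMbbMMbMMbbMMbbMMbMMbbMMbMMb

This is a Fibonacci-style word recurrence s(k) = s(k−1)·s(k−2): e.g. b·MM = bMM.
So term 8 is bMMbbMMbMMbbMMbbMM·bMMbbMMbMMb.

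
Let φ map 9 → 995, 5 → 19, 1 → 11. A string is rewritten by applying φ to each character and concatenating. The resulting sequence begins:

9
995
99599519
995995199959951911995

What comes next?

995995199959951911995995995199959951911995111199599519

Replace each of the 21 characters of 995995199959951911995 in place — 995 995 19 995 995 19 11 995 995 995 19 995 995 19 11 995 11 11 995 995 19 — and concatenate.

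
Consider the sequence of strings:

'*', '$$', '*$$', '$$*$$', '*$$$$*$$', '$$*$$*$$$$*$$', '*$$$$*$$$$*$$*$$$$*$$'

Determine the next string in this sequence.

$$*$$*$$$$*$$*$$$$*$$$$*$$*$$$$*$$

Each term (from the third on) is the two preceding terms concatenated in order: term 3 = *·$$ = *$$.
Continuing: $$*$$*$$$$*$$ · *$$$$*$$$$*$$*$$$$*$$ gives term 8.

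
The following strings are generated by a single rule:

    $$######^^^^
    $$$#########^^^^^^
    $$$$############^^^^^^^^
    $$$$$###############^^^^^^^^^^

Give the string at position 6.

Each string has the form $^{n} #^{3n} ^^{2n}, where the shown terms are n = 2, 3, 4, 5.
At n = 7 the blocks have lengths 7, 21, 14.

$$$$$$$#####################^^^^^^^^^^^^^^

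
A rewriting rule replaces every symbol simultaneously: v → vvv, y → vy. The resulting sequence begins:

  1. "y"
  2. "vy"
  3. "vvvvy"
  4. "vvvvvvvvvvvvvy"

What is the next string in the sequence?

vvvvvvvvvvvvvvvvvvvvvvvvvvvvvvvvvvvvvvvvy

φ(vvvvvvvvvvvvvy) expands symbol-by-symbol to vvv vvv vvv vvv vvv vvv vvv vvv vvv vvv vvv vvv vvv vy; joining the 14 pieces gives the next term.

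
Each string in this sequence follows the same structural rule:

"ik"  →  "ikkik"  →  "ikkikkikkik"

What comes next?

Every step duplicates the string with 'k' between the halves.
Doubling ikkikkikkik with 'k' between the halves:

ikkikkikkikkikkikkikkik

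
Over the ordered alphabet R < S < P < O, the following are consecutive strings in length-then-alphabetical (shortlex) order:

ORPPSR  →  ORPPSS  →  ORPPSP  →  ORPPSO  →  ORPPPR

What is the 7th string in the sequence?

Advancing 2 positions from ORPPPR through ORPPPR → ORPPPS reaches term 7.

ORPPPP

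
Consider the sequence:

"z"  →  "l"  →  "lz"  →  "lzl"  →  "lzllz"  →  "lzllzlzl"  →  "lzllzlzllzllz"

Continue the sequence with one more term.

lzllzlzllzllzlzllzlzl

This is a Fibonacci-style word recurrence s(k) = s(k−1)·s(k−2): e.g. l·z = lz.
The next term joins lzllzlzllzllz and lzllzlzl.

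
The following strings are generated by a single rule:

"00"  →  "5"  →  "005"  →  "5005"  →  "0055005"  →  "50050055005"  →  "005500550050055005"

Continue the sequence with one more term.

From term 3 onward, concatenate the second-to-last term with the last: 00·5 = 005, 5·005 = 5005, …
So term 8 is 50050055005·005500550050055005.

50050055005005500550050055005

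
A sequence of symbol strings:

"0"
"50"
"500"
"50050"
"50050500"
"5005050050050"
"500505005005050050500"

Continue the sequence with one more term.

5005050050050500505005005050050050

This is a Fibonacci-style word recurrence s(k) = s(k−1)·s(k−2): e.g. 50·0 = 500.
So term 8 is 500505005005050050500·5005050050050.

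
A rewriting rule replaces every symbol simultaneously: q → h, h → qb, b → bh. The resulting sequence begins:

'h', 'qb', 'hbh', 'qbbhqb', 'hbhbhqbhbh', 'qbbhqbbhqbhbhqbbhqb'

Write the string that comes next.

φ(qbbhqbbhqbhbhqbbhqb) expands symbol-by-symbol to h bh bh qb h bh bh qb h bh qb bh qb h bh bh qb h bh; joining the 19 pieces gives the next term.

hbhbhqbhbhbhqbhbhqbbhqbhbhbhqbhbh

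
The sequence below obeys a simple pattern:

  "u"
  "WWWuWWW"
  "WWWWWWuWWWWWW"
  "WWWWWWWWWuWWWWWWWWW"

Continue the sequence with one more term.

s(k+1) = WWW·s(k)·WWW, so each term gains WWW as a prefix and WWW as a suffix.
Applying this once more to WWWWWWWWWuWWWWWWWWW:

WWWWWWWWWWWWuWWWWWWWWWWWW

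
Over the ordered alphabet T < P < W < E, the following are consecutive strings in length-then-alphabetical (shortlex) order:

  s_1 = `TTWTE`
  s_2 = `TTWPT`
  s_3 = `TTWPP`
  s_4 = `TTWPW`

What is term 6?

Stepping forward 2 times from TTWPW: TTWPW → TTWPE, then the target.

TTWWT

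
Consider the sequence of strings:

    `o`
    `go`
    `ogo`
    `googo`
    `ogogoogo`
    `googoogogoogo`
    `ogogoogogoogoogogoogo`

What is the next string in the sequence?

From term 3 onward, concatenate the second-to-last term with the last: o·go = ogo, go·ogo = googo, …
So term 8 is googoogogoogo·ogogoogogoogoogogoogo.

googoogogoogoogogoogogoogoogogoogo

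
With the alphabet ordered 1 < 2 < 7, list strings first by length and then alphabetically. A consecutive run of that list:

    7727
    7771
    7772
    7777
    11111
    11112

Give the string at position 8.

11121

Advancing 2 positions from 11112 through 11112 → 11117 reaches term 8.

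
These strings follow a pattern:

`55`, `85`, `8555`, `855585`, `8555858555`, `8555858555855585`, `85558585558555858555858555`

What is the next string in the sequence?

855585855585558585558585558555858555855585

Each term (from the third on) is the previous term followed by the one before it: term 3 = 85·55 = 8555.
So term 8 is 85558585558555858555858555·8555858555855585.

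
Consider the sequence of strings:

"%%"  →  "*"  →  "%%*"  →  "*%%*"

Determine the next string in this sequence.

This is a Fibonacci-style word recurrence s(k) = s(k−2)·s(k−1): e.g. %%·* = %%*.
Continuing: %%* · *%%* gives term 5.

%%**%%*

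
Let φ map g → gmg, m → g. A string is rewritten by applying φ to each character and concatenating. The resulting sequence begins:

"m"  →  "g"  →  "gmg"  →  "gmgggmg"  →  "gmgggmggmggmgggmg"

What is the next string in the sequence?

φ(gmgggmggmggmgggmg) expands symbol-by-symbol to gmg g gmg gmg gmg g gmg gmg g gmg gmg g gmg gmg gmg g gmg; joining the 17 pieces gives the next term.

gmgggmggmggmgggmggmgggmggmgggmggmggmgggmg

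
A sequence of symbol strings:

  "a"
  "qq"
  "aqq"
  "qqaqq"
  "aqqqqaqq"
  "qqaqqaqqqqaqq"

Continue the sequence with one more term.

This is a Fibonacci-style word recurrence s(k) = s(k−2)·s(k−1): e.g. a·qq = aqq.
So term 7 is aqqqqaqq·qqaqqaqqqqaqq.

aqqqqaqqqqaqqaqqqqaqq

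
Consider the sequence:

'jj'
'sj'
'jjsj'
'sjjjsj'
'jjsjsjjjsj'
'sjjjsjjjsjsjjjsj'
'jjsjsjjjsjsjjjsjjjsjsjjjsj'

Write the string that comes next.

sjjjsjjjsjsjjjsjjjsjsjjjsjsjjjsjjjsjsjjjsj

From term 3 onward, concatenate the second-to-last term with the last: jj·sj = jjsj, sj·jjsj = sjjjsj, …
So term 8 is sjjjsjjjsjsjjjsj·jjsjsjjjsjsjjjsjjjsjsjjjsj.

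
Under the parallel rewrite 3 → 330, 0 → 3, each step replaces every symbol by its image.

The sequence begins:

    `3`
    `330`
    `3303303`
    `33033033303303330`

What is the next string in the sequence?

Rewriting the 17 symbols of 33033033303303330 one by one yields 330 330 3 330 330 3 330 330 330 3 330 330 3 330 330 330 3; concatenated:

33033033303303330330330333033033303303303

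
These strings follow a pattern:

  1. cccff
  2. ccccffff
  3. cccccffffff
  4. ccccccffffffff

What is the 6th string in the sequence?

ccccccccffffffffffff

Reading off run lengths: c runs 3, 4, 5, 6; f runs 2, 4, 6, 8 — each is linear in n (n = 1, 2, …).
Setting n = 6 gives 8, 12 characters in each block.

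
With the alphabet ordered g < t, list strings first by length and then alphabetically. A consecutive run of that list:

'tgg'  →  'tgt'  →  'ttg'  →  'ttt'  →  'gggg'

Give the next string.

The successor of gggg increments the rightmost position that isn't already t and resets every position after it to g.

gggt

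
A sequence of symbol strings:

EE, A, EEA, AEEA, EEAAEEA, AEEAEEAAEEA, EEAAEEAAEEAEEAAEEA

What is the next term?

Each term (from the third on) is the two preceding terms concatenated in order: term 3 = EE·A = EEA.
So term 8 is AEEAEEAAEEA·EEAAEEAAEEAEEAAEEA.

AEEAEEAAEEAEEAAEEAAEEAEEAAEEA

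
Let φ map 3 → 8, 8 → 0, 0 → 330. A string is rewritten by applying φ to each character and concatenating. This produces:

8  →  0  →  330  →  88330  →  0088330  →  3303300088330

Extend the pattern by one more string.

88330883303303300088330

Applying the rule to each of the 13 symbols of 3303300088330 gives the pieces 8 8 330 8 8 330 330 330 0 0 8 8 330, which concatenate to the answer.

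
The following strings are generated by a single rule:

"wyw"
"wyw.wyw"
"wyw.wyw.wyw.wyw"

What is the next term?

s(k+1) = s(k)·.·s(k) — each term doubles the last with '.' between the halves.
So the next term is two copies of wyw.wyw.wyw.wyw with '.' between the halves.

wyw.wyw.wyw.wyw.wyw.wyw.wyw.wyw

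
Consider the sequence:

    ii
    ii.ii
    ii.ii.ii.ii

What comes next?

Each string is two copies of the previous one joined by '.'.
One more doubling of ii.ii.ii.ii gives the answer.

ii.ii.ii.ii.ii.ii.ii.ii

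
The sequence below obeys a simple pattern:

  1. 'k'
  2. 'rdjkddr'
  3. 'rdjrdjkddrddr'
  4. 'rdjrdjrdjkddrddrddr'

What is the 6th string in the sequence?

s(k+1) = rdj·s(k)·ddr, so each term gains rdj as a prefix and ddr as a suffix.
From rdjrdjrdjkddrddrddr, 2 further steps: rdjrdjrdjkddrddrddr → rdjrdjrdjrdjkddrddrddrddr → (answer).

rdjrdjrdjrdjrdjkddrddrddrddrddr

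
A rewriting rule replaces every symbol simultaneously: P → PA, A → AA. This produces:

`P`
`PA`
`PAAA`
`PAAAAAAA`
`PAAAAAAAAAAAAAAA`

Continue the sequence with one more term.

PAAAAAAAAAAAAAAAAAAAAAAAAAAAAAAA

φ(PAAAAAAAAAAAAAAA) expands symbol-by-symbol to PA AA AA AA AA AA AA AA AA AA AA AA AA AA AA AA; joining the 16 pieces gives the next term.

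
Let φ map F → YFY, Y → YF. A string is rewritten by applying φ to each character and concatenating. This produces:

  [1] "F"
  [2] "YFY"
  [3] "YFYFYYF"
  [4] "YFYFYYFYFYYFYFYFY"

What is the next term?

Replace each of the 17 characters of YFYFYYFYFYYFYFYFY in place — YF YFY YF YFY YF YF YFY YF YFY YF YF YFY YF YFY YF YFY YF — and concatenate.

YFYFYYFYFYYFYFYFYYFYFYYFYFYFYYFYFYYFYFYYF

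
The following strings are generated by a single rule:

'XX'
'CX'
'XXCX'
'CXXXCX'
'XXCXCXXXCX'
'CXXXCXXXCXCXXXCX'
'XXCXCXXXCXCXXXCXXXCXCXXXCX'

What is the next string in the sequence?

Each term (from the third on) is the two preceding terms concatenated in order: term 3 = XX·CX = XXCX.
Continuing: CXXXCXXXCXCXXXCX · XXCXCXXXCXCXXXCXXXCXCXXXCX gives term 8.

CXXXCXXXCXCXXXCXXXCXCXXXCXCXXXCXXXCXCXXXCX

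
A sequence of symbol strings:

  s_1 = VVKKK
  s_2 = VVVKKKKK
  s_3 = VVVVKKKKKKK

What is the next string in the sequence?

VVVVVKKKKKKKKK

Each string has the form V^{n} K^{2n-1}, where the shown terms are n = 2, 3, 4.
At n = 5 the blocks have lengths 5, 9.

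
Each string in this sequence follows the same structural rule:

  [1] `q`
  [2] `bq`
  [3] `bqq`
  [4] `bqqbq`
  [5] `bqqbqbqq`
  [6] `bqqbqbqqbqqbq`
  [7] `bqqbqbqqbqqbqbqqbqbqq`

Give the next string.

bqqbqbqqbqqbqbqqbqbqqbqqbqbqqbqqbq

This is a Fibonacci-style word recurrence s(k) = s(k−1)·s(k−2): e.g. bq·q = bqq.
So term 8 is bqqbqbqqbqqbqbqqbqbqq·bqqbqbqqbqqbq.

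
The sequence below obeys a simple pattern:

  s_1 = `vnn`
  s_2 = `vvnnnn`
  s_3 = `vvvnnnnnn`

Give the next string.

vvvvnnnnnnnn

Term n consists of n v's, followed by 2n n's (n = 1, 2, …).
For the next term, n = 4, so the run lengths are 4, 8.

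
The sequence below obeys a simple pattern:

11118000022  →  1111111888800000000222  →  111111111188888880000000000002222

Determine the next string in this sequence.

11111111111118888888888000000000000000022222

The n-th term is 3n+1 1's then 3n-2 8's then 4n 0's then n+1 2's (n = 1, 2, …).
Setting n = 4 gives 13, 10, 16, 5 characters in each block.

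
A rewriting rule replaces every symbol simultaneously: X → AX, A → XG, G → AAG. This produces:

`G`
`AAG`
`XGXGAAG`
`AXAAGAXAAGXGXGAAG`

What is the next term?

XGAXXGXGAAGXGAXXGXGAAGAXAAGAXAAGXGXGAAG

φ(AXAAGAXAAGXGXGAAG) expands symbol-by-symbol to XG AX XG XG AAG XG AX XG XG AAG AX AAG AX AAG XG XG AAG; joining the 17 pieces gives the next term.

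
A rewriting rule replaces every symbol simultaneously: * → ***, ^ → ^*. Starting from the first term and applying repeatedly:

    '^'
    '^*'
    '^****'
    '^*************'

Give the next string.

^****************************************

Applying the rule to each of the 14 symbols of ^************* gives the pieces ^* *** *** *** *** *** *** *** *** *** *** *** *** ***, which concatenate to the answer.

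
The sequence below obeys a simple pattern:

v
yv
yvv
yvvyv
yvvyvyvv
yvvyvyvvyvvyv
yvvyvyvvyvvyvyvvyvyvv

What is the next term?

From term 3 onward, concatenate the last term with the second-to-last: yv·v = yvv, yvv·yv = yvvyv, …
Continuing: yvvyvyvvyvvyvyvvyvyvv · yvvyvyvvyvvyv gives term 8.

yvvyvyvvyvvyvyvvyvyvvyvvyvyvvyvvyv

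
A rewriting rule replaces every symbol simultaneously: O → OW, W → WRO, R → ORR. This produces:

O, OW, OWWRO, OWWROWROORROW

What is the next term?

Rewriting the 13 symbols of OWWROWROORROW one by one yields OW WRO WRO ORR OW WRO ORR OW OW ORR ORR OW WRO; concatenated:

OWWROWROORROWWROORROWOWORRORROWWRO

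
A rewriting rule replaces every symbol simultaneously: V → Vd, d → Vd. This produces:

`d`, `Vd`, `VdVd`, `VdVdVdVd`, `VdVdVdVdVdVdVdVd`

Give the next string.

VdVdVdVdVdVdVdVdVdVdVdVdVdVdVdVd

Replace each of the 16 characters of VdVdVdVdVdVdVdVd in place — Vd Vd Vd Vd Vd Vd Vd Vd Vd Vd Vd Vd Vd Vd Vd Vd — and concatenate.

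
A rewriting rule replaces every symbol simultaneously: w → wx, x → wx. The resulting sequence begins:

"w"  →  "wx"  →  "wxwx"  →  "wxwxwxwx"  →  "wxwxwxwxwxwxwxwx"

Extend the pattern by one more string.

φ(wxwxwxwxwxwxwxwx) expands symbol-by-symbol to wx wx wx wx wx wx wx wx wx wx wx wx wx wx wx wx; joining the 16 pieces gives the next term.

wxwxwxwxwxwxwxwxwxwxwxwxwxwxwxwx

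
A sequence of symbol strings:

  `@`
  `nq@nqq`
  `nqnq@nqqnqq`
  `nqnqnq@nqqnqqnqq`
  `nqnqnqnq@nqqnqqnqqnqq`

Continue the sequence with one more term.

Each term wraps the previous one in nq on the left and nqq on the right.
So the next term is nq·nqnqnqnq@nqqnqqnqqnqq·nqq.

nqnqnqnqnq@nqqnqqnqqnqqnqq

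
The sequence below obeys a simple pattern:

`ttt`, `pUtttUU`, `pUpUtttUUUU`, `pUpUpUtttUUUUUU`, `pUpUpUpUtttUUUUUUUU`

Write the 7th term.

pUpUpUpUpUpUtttUUUUUUUUUUUU

s(k+1) = pU·s(k)·UU, so each term gains pU as a prefix and UU as a suffix.
From pUpUpUpUtttUUUUUUUU, 2 further steps: pUpUpUpUtttUUUUUUUU → pUpUpUpUpUtttUUUUUUUUUU → (answer).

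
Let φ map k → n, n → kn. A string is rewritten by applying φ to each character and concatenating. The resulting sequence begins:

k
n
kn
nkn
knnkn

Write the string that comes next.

Rewriting each symbol of knnkn: k→n, n→kn, n→kn, k→n, n→kn, which concatenates to n kn kn n kn.

nknknnkn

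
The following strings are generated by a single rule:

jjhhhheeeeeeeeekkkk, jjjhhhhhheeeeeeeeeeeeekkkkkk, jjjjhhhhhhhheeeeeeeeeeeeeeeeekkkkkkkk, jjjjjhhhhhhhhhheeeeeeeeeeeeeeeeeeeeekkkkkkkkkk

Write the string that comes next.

jjjjjjhhhhhhhhhhhheeeeeeeeeeeeeeeeeeeeeeeeekkkkkkkkkkkk

Reading off run lengths: j runs 2, 3, 4, 5; h runs 4, 6, 8, 10; e runs 9, 13, 17, 21; k runs 4, 6, 8, 10 — each is linear in n, where the shown terms are n = 2, 3, 4, 5.
Setting n = 6 gives 6, 12, 25, 12 characters in each block.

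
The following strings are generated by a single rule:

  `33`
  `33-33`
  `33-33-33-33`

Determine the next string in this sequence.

Each string is two copies of the previous one joined by '-'.
Doubling 33-33-33-33 with '-' between the halves:

33-33-33-33-33-33-33-33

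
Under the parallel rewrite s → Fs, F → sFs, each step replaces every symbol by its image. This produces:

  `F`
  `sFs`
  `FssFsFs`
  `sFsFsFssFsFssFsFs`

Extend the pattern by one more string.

Replace each of the 17 characters of sFsFsFssFsFssFsFs in place — Fs sFs Fs sFs Fs sFs Fs Fs sFs Fs sFs Fs Fs sFs Fs sFs Fs — and concatenate.

FssFsFssFsFssFsFsFssFsFssFsFsFssFsFssFsFs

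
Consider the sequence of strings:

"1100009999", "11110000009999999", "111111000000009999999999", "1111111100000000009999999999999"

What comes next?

The n-th term is 2n 1's then 2n+2 0's then 3n+1 9's (n = 1, 2, …).
At n = 5 the blocks have lengths 10, 12, 16.

11111111110000000000009999999999999999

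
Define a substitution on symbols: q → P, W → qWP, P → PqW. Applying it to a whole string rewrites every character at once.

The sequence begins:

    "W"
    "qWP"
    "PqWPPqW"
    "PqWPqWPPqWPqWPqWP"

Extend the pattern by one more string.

Replace each of the 17 characters of PqWPqWPPqWPqWPqWP in place — PqW P qWP PqW P qWP PqW PqW P qWP PqW P qWP PqW P qWP PqW — and concatenate.

PqWPqWPPqWPqWPPqWPqWPqWPPqWPqWPPqWPqWPPqW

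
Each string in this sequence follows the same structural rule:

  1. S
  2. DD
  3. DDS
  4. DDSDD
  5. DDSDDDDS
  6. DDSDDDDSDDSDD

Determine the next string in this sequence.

DDSDDDDSDDSDDDDSDDDDS

This is a Fibonacci-style word recurrence s(k) = s(k−1)·s(k−2): e.g. DD·S = DDS.
So term 7 is DDSDDDDSDDSDD·DDSDDDDS.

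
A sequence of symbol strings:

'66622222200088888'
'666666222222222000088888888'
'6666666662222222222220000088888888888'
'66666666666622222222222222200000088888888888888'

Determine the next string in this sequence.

Term n consists of 3n 6's, followed by 3n+3 2's, followed by n+2 0's, followed by 3n+2 8's (n = 1, 2, …).
Setting n = 5 gives 15, 18, 7, 17 characters in each block.

666666666666666222222222222222222000000088888888888888888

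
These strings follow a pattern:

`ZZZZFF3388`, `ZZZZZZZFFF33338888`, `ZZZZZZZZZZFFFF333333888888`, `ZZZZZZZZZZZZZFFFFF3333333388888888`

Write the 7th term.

The n-th term is 3n+1 Z's then n+1 F's then 2n 3's then 2n 8's (n = 1, 2, …).
For term 7, n = 7, so the run lengths are 22, 8, 14, 14.

ZZZZZZZZZZZZZZZZZZZZZZFFFFFFFF3333333333333388888888888888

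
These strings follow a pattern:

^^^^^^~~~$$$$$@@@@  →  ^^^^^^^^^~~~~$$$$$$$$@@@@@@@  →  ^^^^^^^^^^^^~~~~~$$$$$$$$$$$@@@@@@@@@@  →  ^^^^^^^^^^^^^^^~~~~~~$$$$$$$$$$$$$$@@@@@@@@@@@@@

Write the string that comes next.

^^^^^^^^^^^^^^^^^^~~~~~~~$$$$$$$$$$$$$$$$$@@@@@@@@@@@@@@@@

Each string has the form ^^{3n+3} ~^{n+2} $^{3n+2} @^{3n+1} (n = 1, 2, …).
At n = 5 the blocks have lengths 18, 7, 17, 16.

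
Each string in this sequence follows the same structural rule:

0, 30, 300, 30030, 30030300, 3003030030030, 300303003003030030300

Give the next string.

Each term (from the third on) is the previous term followed by the one before it: term 3 = 30·0 = 300.
Continuing: 300303003003030030300 · 3003030030030 gives term 8.

3003030030030300303003003030030030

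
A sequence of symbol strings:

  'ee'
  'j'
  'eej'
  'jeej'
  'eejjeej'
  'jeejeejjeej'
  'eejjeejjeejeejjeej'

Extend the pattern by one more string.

Each term (from the third on) is the two preceding terms concatenated in order: term 3 = ee·j = eej.
So term 8 is jeejeejjeej·eejjeejjeejeejjeej.

jeejeejjeejeejjeejjeejeejjeej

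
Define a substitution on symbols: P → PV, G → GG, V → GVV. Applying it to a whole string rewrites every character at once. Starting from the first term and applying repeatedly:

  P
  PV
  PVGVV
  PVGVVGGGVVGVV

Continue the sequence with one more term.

Replace each of the 13 characters of PVGVVGGGVVGVV in place — PV GVV GG GVV GVV GG GG GG GVV GVV GG GVV GVV — and concatenate.

PVGVVGGGVVGVVGGGGGGGVVGVVGGGVVGVV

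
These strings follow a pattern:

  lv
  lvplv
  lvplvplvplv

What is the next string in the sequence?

lvplvplvplvplvplvplvplv

Every step duplicates the string with 'p' between the halves.
One more doubling of lvplvplvplv gives the answer.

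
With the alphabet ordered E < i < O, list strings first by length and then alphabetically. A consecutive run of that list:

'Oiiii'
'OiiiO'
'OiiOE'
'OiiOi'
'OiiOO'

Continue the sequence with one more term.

OiOEE

Find the rightmost character of OiiOO below O, bump it to the next letter, and reset everything to its right to E.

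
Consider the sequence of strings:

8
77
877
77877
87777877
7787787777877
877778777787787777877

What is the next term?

Each term (from the third on) is the two preceding terms concatenated in order: term 3 = 8·77 = 877.
The next term joins 7787787777877 and 877778777787787777877.

7787787777877877778777787787777877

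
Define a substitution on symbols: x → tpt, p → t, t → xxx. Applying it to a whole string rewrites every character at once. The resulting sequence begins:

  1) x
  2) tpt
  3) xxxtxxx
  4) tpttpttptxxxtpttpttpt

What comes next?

Rewriting the 21 symbols of tpttpttptxxxtpttpttpt one by one yields xxx t xxx xxx t xxx xxx t xxx tpt tpt tpt xxx t xxx xxx t xxx xxx t xxx; concatenated:

xxxtxxxxxxtxxxxxxtxxxtpttpttptxxxtxxxxxxtxxxxxxtxxx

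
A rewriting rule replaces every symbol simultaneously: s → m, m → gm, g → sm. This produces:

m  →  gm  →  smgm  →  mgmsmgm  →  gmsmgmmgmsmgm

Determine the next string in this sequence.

φ(gmsmgmmgmsmgm) expands symbol-by-symbol to sm gm m gm sm gm gm sm gm m gm sm gm; joining the 13 pieces gives the next term.

smgmmgmsmgmgmsmgmmgmsmgm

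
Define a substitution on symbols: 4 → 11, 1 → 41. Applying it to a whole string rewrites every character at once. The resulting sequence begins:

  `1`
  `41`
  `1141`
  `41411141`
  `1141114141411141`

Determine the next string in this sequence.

Replace each of the 16 characters of 1141114141411141 in place — 41 41 11 41 41 41 11 41 11 41 11 41 41 41 11 41 — and concatenate.

41411141414111411141114141411141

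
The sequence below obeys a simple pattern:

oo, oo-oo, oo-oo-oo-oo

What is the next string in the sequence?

s(k+1) = s(k)·-·s(k) — each term doubles the last with '-' between the halves.
One more doubling of oo-oo-oo-oo gives the answer.

oo-oo-oo-oo-oo-oo-oo-oo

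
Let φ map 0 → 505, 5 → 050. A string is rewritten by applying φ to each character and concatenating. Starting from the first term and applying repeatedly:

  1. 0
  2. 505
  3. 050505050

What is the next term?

Expanding 050505050: 0→505, 5→050, 0→505, 5→050, 0→505, 5→050, 0→505, 5→050, 0→505. Concatenated: 505 050 505 050 505 050 505 050 505.

505050505050505050505050505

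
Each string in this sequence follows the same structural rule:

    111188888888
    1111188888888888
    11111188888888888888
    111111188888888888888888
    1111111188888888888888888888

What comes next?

Each string has the form 1^{n+2} 8^{3n+2}, where the shown terms are n = 2, 3, 4, 5, 6.
At n = 7 the blocks have lengths 9, 23.

11111111188888888888888888888888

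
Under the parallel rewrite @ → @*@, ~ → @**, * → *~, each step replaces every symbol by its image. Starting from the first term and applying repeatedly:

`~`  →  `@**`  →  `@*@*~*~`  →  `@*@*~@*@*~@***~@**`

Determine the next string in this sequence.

Rewriting the 18 symbols of @*@*~@*@*~@***~@** one by one yields @*@ *~ @*@ *~ @** @*@ *~ @*@ *~ @** @*@ *~ *~ *~ @** @*@ *~ *~; concatenated:

@*@*~@*@*~@**@*@*~@*@*~@**@*@*~*~*~@**@*@*~*~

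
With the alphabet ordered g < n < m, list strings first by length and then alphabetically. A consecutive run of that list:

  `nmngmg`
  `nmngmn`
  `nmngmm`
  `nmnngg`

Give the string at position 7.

nmnnng

Stepping forward 3 times from nmnngg: nmnngg → nmnngn → nmnngm, then the target.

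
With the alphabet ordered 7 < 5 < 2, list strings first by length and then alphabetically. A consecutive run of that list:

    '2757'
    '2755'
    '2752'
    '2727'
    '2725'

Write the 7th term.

Stepping forward 2 times from 2725: 2725 → 2722, then the target.

2577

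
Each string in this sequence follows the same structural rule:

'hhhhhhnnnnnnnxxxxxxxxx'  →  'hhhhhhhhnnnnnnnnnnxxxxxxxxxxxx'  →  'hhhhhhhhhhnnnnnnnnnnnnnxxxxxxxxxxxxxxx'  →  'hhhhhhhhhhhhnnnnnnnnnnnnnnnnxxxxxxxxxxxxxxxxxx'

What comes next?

The n-th term is 2n+2 h's then 3n+1 n's then 3n+3 x's, where the shown terms are n = 2, 3, 4, 5.
Setting n = 6 gives 14, 19, 21 characters in each block.

hhhhhhhhhhhhhhnnnnnnnnnnnnnnnnnnnxxxxxxxxxxxxxxxxxxxxx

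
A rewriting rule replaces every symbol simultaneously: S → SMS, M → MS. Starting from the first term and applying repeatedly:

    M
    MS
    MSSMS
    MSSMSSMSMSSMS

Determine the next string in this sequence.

MSSMSSMSMSSMSSMSMSSMSMSSMSSMSMSSMS

Applying the rule to each of the 13 symbols of MSSMSSMSMSSMS gives the pieces MS SMS SMS MS SMS SMS MS SMS MS SMS SMS MS SMS, which concatenate to the answer.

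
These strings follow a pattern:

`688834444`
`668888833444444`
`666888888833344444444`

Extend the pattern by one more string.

666688888888833334444444444

Term n consists of n-1 6's, followed by 2n-1 8's, followed by n-1 3's, followed by 2n 4's, where the shown terms are n = 2, 3, 4.
At n = 5 the blocks have lengths 4, 9, 4, 10.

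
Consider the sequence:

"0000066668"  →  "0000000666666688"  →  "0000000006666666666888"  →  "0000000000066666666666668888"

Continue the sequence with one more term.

0000000000000666666666666666688888

Term n consists of 2n+3 0's, followed by 3n+1 6's, followed by n 8's (n = 1, 2, …).
At n = 5 the blocks have lengths 13, 16, 5.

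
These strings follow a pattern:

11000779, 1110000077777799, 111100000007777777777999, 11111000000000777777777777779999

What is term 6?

Each string has the form 1^{n+1} 0^{2n+1} 7^{4n-2} 9^{n} (n = 1, 2, …).
Setting n = 6 gives 7, 13, 22, 6 characters in each block.

111111100000000000007777777777777777777777999999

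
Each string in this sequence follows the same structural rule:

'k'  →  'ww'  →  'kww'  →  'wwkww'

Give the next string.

kwwwwkww

From term 3 onward, concatenate the second-to-last term with the last: k·ww = kww, ww·kww = wwkww, …
The next term joins kww and wwkww.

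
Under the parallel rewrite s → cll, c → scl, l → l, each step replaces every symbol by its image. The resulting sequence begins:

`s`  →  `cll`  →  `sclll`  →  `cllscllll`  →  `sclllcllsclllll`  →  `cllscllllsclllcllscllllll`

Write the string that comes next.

Rewriting the 25 symbols of cllscllllsclllcllscllllll one by one yields scl l l cll scl l l l l cll scl l l l scl l l cll scl l l l l l l; concatenated:

sclllcllsclllllcllscllllsclllcllsclllllll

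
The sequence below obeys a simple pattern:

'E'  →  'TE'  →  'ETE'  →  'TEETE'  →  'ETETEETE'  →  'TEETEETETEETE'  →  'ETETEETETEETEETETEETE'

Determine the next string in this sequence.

TEETEETETEETEETETEETETEETEETETEETE

Each term (from the third on) is the two preceding terms concatenated in order: term 3 = E·TE = ETE.
The next term joins TEETEETETEETE and ETETEETETEETEETETEETE.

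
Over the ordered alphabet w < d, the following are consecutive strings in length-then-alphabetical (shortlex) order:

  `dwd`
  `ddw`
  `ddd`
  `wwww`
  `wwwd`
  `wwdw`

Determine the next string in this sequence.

wwdd

Treat wwdw as a base-2 numeral over the given alphabet and add one, carrying through any trailing d's.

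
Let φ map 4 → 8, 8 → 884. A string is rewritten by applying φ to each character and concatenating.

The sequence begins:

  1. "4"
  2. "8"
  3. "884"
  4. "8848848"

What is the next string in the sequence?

88488488848848884

Expanding 8848848: 8→884, 8→884, 4→8, 8→884, 8→884, 4→8, 8→884. Concatenated: 884 884 8 884 884 8 884.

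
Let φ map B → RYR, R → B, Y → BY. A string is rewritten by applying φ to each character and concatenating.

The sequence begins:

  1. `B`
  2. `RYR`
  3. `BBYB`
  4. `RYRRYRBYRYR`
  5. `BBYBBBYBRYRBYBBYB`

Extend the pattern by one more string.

Applying the rule to each of the 17 symbols of BBYBBBYBRYRBYBBYB gives the pieces RYR RYR BY RYR RYR RYR BY RYR B BY B RYR BY RYR RYR BY RYR, which concatenate to the answer.

RYRRYRBYRYRRYRRYRBYRYRBBYBRYRBYRYRRYRBYRYR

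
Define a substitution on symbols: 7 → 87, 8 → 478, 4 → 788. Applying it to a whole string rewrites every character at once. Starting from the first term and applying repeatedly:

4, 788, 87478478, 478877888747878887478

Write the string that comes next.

Rewriting the 21 symbols of 478877888747878887478 one by one yields 788 87 478 478 87 87 478 478 478 87 788 87 478 87 478 478 478 87 788 87 478; concatenated:

7888747847887874784784788778887478874784784788778887478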